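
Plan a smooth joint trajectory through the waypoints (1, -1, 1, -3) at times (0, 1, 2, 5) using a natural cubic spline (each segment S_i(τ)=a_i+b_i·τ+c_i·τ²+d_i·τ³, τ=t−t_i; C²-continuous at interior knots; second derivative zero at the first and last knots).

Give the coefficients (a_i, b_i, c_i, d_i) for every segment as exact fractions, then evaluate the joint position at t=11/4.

Δ: Δ0=-2, Δ1=2, Δ2=-4/3
row 1: diag=4, rhs=24; c'=1/4, d'=6
row 2: denom=8−1·1/4=31/4; d'=(-20−1·6)/(31/4)=-104/31
back: M2=-104/31
back: M1=6−1/4·-104/31=212/31
M: M0=0, M1=212/31, M2=-104/31, M3=0
seg 0: a=1, c=M0/2=0, d=(M1−M0)/(6·1)=106/93, b=Δ0−h0·(2M0+M1)/6=-292/93
seg 1: a=-1, c=M1/2=106/31, d=(M2−M1)/(6·1)=-158/93, b=Δ1−h1·(2M1+M2)/6=26/93
seg 2: a=1, c=M2/2=-52/31, d=(M3−M2)/(6·3)=52/279, b=Δ2−h2·(2M2+M3)/6=188/93
t_q=11/4 → seg 2, τ=3/4; S=1+188/93·τ+-52/31·τ²+52/279·τ³=819/496

  seg 0: a=1 b=-292/93 c=0 d=106/93
  seg 1: a=-1 b=26/93 c=106/31 d=-158/93
  seg 2: a=1 b=188/93 c=-52/31 d=52/279
S(11/4) = 819/496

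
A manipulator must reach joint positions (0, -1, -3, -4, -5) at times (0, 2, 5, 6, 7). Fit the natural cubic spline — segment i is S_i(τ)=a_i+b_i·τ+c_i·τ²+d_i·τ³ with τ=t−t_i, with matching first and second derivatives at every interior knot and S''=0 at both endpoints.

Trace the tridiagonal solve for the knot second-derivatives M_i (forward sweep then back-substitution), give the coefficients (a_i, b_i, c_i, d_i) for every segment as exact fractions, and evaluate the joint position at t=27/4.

Δ: Δ0=-1/2, Δ1=-2/3, Δ2=-1, Δ3=-1
row 1: diag=10, rhs=-1; c'=3/10, d'=-1/10
row 2: denom=8−3·3/10=71/10; d'=(-2−3·-1/10)/(71/10)=-17/71
row 3: denom=4−1·10/71=274/71; d'=(0−1·-17/71)/(274/71)=17/274
back: M3=17/274
back: M2=-17/71−10/71·17/274=-34/137
back: M1=-1/10−3/10·-34/137=-7/274
M: M0=0, M1=-7/274, M2=-34/137, M3=17/274, M4=0
seg 0: a=0, c=M0/2=0, d=(M1−M0)/(6·2)=-7/3288, b=Δ0−h0·(2M0+M1)/6=-202/411
seg 1: a=-1, c=M1/2=-7/548, d=(M2−M1)/(6·3)=-61/4932, b=Δ1−h1·(2M1+M2)/6=-425/822
seg 2: a=-3, c=M2/2=-17/137, d=(M3−M2)/(6·1)=85/1644, b=Δ2−h2·(2M2+M3)/6=-1525/1644
seg 3: a=-4, c=M3/2=17/548, d=(M4−M3)/(6·1)=-17/1644, b=Δ3−h3·(2M3+M4)/6=-839/822
t_q=27/4 → seg 3, τ=3/4; S=-4+-839/822·τ+17/548·τ²+-17/1644·τ³=-166677/35072

  seg 0: a=0 b=-202/411 c=0 d=-7/3288
  seg 1: a=-1 b=-425/822 c=-7/548 d=-61/4932
  seg 2: a=-3 b=-1525/1644 c=-17/137 d=85/1644
  seg 3: a=-4 b=-839/822 c=17/548 d=-17/1644
S(27/4) = -166677/35072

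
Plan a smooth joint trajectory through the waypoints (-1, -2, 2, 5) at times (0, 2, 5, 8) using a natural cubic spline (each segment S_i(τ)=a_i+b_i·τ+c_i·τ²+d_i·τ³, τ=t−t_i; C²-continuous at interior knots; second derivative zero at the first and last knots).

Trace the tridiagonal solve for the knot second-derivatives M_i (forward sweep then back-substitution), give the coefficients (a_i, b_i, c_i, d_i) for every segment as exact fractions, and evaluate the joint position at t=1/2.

Δ: Δ0=-1/2, Δ1=4/3, Δ2=1
row 1: diag=10, rhs=11; c'=3/10, d'=11/10
row 2: denom=12−3·3/10=111/10; d'=(-2−3·11/10)/(111/10)=-53/111
back: M2=-53/111
back: M1=11/10−3/10·-53/111=46/37
M: M0=0, M1=46/37, M2=-53/111, M3=0
seg 0: a=-1, c=M0/2=0, d=(M1−M0)/(6·2)=23/222, b=Δ0−h0·(2M0+M1)/6=-203/222
seg 1: a=-2, c=M1/2=23/37, d=(M2−M1)/(6·3)=-191/1998, b=Δ1−h1·(2M1+M2)/6=73/222
seg 2: a=2, c=M2/2=-53/222, d=(M3−M2)/(6·3)=53/1998, b=Δ2−h2·(2M2+M3)/6=164/111
t_q=1/2 → seg 0, τ=1/2; S=-1+-203/222·τ+0·τ²+23/222·τ³=-855/592

  seg 0: a=-1 b=-203/222 c=0 d=23/222
  seg 1: a=-2 b=73/222 c=23/37 d=-191/1998
  seg 2: a=2 b=164/111 c=-53/222 d=53/1998
S(1/2) = -855/592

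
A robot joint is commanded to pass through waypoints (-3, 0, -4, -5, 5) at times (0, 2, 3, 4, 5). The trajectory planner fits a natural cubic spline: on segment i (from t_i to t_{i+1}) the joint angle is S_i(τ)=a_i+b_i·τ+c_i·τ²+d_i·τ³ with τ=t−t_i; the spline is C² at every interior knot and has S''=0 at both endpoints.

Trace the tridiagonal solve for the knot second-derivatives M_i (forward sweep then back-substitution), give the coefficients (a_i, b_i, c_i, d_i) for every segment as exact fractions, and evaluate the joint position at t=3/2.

  seg 0: a=-3 b=148/43 c=0 d=-167/344
  seg 1: a=0 b=-205/86 c=-501/172 d=223/172
  seg 2: a=-4 b=-743/172 c=42/43 d=403/172
  seg 3: a=-5 b=401/86 c=1377/172 d=-459/172
S(3/2) = 1443/2752

Δ: Δ0=3/2, Δ1=-4, Δ2=-1, Δ3=10
row 1: diag=6, rhs=-33; c'=1/6, d'=-11/2
row 2: denom=4−1·1/6=23/6; d'=(18−1·-11/2)/(23/6)=141/23
row 3: denom=4−1·6/23=86/23; d'=(66−1·141/23)/(86/23)=1377/86
back: M3=1377/86
back: M2=141/23−6/23·1377/86=84/43
back: M1=-11/2−1/6·84/43=-501/86
M: M0=0, M1=-501/86, M2=84/43, M3=1377/86, M4=0
seg 0: a=-3, c=M0/2=0, d=(M1−M0)/(6·2)=-167/344, b=Δ0−h0·(2M0+M1)/6=148/43
seg 1: a=0, c=M1/2=-501/172, d=(M2−M1)/(6·1)=223/172, b=Δ1−h1·(2M1+M2)/6=-205/86
seg 2: a=-4, c=M2/2=42/43, d=(M3−M2)/(6·1)=403/172, b=Δ2−h2·(2M2+M3)/6=-743/172
seg 3: a=-5, c=M3/2=1377/172, d=(M4−M3)/(6·1)=-459/172, b=Δ3−h3·(2M3+M4)/6=401/86
t_q=3/2 → seg 0, τ=3/2; S=-3+148/43·τ+0·τ²+-167/344·τ³=1443/2752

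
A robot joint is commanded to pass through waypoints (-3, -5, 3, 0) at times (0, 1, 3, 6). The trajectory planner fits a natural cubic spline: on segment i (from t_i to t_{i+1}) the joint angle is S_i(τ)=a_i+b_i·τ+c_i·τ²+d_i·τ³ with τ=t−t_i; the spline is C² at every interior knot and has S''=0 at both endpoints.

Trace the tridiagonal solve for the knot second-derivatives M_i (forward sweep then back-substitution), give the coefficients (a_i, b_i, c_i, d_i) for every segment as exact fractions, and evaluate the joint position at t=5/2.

  seg 0: a=-3 b=-13/4 c=0 d=5/4
  seg 1: a=-5 b=1/2 c=15/4 d=-1
  seg 2: a=3 b=7/2 c=-9/4 d=1/4
S(5/2) = 13/16

Δ: Δ0=-2, Δ1=4, Δ2=-1
row 1: diag=6, rhs=36; c'=1/3, d'=6
row 2: denom=10−2·1/3=28/3; d'=(-30−2·6)/(28/3)=-9/2
back: M2=-9/2
back: M1=6−1/3·-9/2=15/2
M: M0=0, M1=15/2, M2=-9/2, M3=0
seg 0: a=-3, c=M0/2=0, d=(M1−M0)/(6·1)=5/4, b=Δ0−h0·(2M0+M1)/6=-13/4
seg 1: a=-5, c=M1/2=15/4, d=(M2−M1)/(6·2)=-1, b=Δ1−h1·(2M1+M2)/6=1/2
seg 2: a=3, c=M2/2=-9/4, d=(M3−M2)/(6·3)=1/4, b=Δ2−h2·(2M2+M3)/6=7/2
t_q=5/2 → seg 1, τ=3/2; S=-5+1/2·τ+15/4·τ²+-1·τ³=13/16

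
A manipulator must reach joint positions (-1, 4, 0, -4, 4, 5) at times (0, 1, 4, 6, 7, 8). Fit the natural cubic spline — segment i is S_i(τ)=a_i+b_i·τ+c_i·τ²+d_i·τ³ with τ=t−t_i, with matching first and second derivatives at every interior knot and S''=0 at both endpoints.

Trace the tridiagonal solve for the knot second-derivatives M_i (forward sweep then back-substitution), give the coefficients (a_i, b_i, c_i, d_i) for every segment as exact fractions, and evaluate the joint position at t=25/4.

Δ: Δ0=5, Δ1=-4/3, Δ2=-2, Δ3=8, Δ4=1
row 1: diag=8, rhs=-38; c'=3/8, d'=-19/4
row 2: denom=10−3·3/8=71/8; d'=(-4−3·-19/4)/(71/8)=82/71
row 3: denom=6−2·16/71=394/71; d'=(60−2·82/71)/(394/71)=2048/197
row 4: denom=4−1·71/394=1505/394; d'=(-42−1·2048/197)/(1505/394)=-20644/1505
back: M4=-20644/1505
back: M3=2048/197−71/394·-20644/1505=19366/1505
back: M2=82/71−16/71·19366/1505=-2626/1505
back: M1=-19/4−3/8·-2626/1505=-6164/1505
M: M0=0, M1=-6164/1505, M2=-2626/1505, M3=19366/1505, M4=-20644/1505, M5=0
seg 0: a=-1, c=M0/2=0, d=(M1−M0)/(6·1)=-3082/4515, b=Δ0−h0·(2M0+M1)/6=25657/4515
seg 1: a=4, c=M1/2=-3082/1505, d=(M2−M1)/(6·3)=1769/13545, b=Δ1−h1·(2M1+M2)/6=16411/4515
seg 2: a=0, c=M2/2=-1313/1505, d=(M3−M2)/(6·2)=5498/4515, b=Δ2−h2·(2M2+M3)/6=-23144/4515
seg 3: a=-4, c=M3/2=9683/1505, d=(M4−M3)/(6·1)=-4001/903, b=Δ3−h3·(2M3+M4)/6=3868/645
seg 4: a=4, c=M4/2=-10322/1505, d=(M5−M4)/(6·1)=10322/4515, b=Δ4−h4·(2M4+M5)/6=25159/4515
t_q=25/4 → seg 3, τ=1/4; S=-4+3868/645·τ+9683/1505·τ²+-4001/903·τ³=-208811/96320

  seg 0: a=-1 b=25657/4515 c=0 d=-3082/4515
  seg 1: a=4 b=16411/4515 c=-3082/1505 d=1769/13545
  seg 2: a=0 b=-23144/4515 c=-1313/1505 d=5498/4515
  seg 3: a=-4 b=3868/645 c=9683/1505 d=-4001/903
  seg 4: a=4 b=25159/4515 c=-10322/1505 d=10322/4515
S(25/4) = -208811/96320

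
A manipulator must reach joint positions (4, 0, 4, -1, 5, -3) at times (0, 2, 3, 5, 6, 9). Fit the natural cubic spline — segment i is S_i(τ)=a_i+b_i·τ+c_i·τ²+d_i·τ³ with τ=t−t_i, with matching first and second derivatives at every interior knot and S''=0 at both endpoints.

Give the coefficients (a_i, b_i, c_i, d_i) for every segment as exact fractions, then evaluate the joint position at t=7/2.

  seg 0: a=4 b=-20471/4359 c=0 d=11753/17436
  seg 1: a=0 b=14788/4359 c=11753/2906 d=-29963/8718
  seg 2: a=4 b=10205/8718 c=-9105/1453 d=19315/8718
  seg 3: a=-1 b=23465/8718 c=10210/1453 d=-32417/8718
  seg 4: a=5 b=24367/4359 c=-11997/2906 d=1333/2906
S(7/2) = 76617/23248

Δ: Δ0=-2, Δ1=4, Δ2=-5/2, Δ3=6, Δ4=-8/3
row 1: diag=6, rhs=36; c'=1/6, d'=6
row 2: denom=6−1·1/6=35/6; d'=(-39−1·6)/(35/6)=-54/7
row 3: denom=6−2·12/35=186/35; d'=(51−2·-54/7)/(186/35)=25/2
row 4: denom=8−1·35/186=1453/186; d'=(-52−1·25/2)/(1453/186)=-11997/1453
back: M4=-11997/1453
back: M3=25/2−35/186·-11997/1453=20420/1453
back: M2=-54/7−12/35·20420/1453=-18210/1453
back: M1=6−1/6·-18210/1453=11753/1453
M: M0=0, M1=11753/1453, M2=-18210/1453, M3=20420/1453, M4=-11997/1453, M5=0
seg 0: a=4, c=M0/2=0, d=(M1−M0)/(6·2)=11753/17436, b=Δ0−h0·(2M0+M1)/6=-20471/4359
seg 1: a=0, c=M1/2=11753/2906, d=(M2−M1)/(6·1)=-29963/8718, b=Δ1−h1·(2M1+M2)/6=14788/4359
seg 2: a=4, c=M2/2=-9105/1453, d=(M3−M2)/(6·2)=19315/8718, b=Δ2−h2·(2M2+M3)/6=10205/8718
seg 3: a=-1, c=M3/2=10210/1453, d=(M4−M3)/(6·1)=-32417/8718, b=Δ3−h3·(2M3+M4)/6=23465/8718
seg 4: a=5, c=M4/2=-11997/2906, d=(M5−M4)/(6·3)=1333/2906, b=Δ4−h4·(2M4+M5)/6=24367/4359
t_q=7/2 → seg 2, τ=1/2; S=4+10205/8718·τ+-9105/1453·τ²+19315/8718·τ³=76617/23248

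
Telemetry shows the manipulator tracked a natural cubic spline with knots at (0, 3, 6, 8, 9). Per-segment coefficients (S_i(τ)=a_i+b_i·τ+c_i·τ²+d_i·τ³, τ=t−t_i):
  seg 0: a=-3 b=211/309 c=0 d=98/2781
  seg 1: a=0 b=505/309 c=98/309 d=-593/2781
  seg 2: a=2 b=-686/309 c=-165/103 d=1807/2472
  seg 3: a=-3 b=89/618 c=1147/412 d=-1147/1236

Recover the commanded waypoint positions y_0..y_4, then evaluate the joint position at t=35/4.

y_0 = S_0(0) = a_0 = -3
y_1 = S_1(0) = a_1 = 0
y_2 = S_2(0) = a_2 = 2
y_3 = S_3(0) = a_3 = -3
y_4 = S_3(1) = -1
t_q=35/4 is in segment 3 (τ=3/4); S_3(τ)=-45287/26368

y_0=-3 y_1=0 y_2=2 y_3=-3 y_4=-1
S(35/4) = -45287/26368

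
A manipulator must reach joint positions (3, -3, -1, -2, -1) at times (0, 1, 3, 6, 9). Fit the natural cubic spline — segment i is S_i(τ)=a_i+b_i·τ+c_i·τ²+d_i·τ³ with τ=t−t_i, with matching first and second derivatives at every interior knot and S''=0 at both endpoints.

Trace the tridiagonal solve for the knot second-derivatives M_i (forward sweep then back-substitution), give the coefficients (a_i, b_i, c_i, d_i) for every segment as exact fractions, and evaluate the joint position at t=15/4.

Δ: Δ0=-6, Δ1=1, Δ2=-1/3, Δ3=1/3
row 1: diag=6, rhs=42; c'=1/3, d'=7
row 2: denom=10−2·1/3=28/3; d'=(-8−2·7)/(28/3)=-33/14
row 3: denom=12−3·9/28=309/28; d'=(4−3·-33/14)/(309/28)=310/309
back: M3=310/309
back: M2=-33/14−9/28·310/309=-276/103
back: M1=7−1/3·-276/103=813/103
M: M0=0, M1=813/103, M2=-276/103, M3=310/309, M4=0
seg 0: a=3, c=M0/2=0, d=(M1−M0)/(6·1)=271/206, b=Δ0−h0·(2M0+M1)/6=-1507/206
seg 1: a=-3, c=M1/2=813/206, d=(M2−M1)/(6·2)=-363/412, b=Δ1−h1·(2M1+M2)/6=-347/103
seg 2: a=-1, c=M2/2=-138/103, d=(M3−M2)/(6·3)=569/2781, b=Δ2−h2·(2M2+M3)/6=190/103
seg 3: a=-2, c=M3/2=155/309, d=(M4−M3)/(6·3)=-155/2781, b=Δ3−h3·(2M3+M4)/6=-69/103
t_q=15/4 → seg 2, τ=3/4; S=-1+190/103·τ+-138/103·τ²+569/2781·τ³=-1871/6592

  seg 0: a=3 b=-1507/206 c=0 d=271/206
  seg 1: a=-3 b=-347/103 c=813/206 d=-363/412
  seg 2: a=-1 b=190/103 c=-138/103 d=569/2781
  seg 3: a=-2 b=-69/103 c=155/309 d=-155/2781
S(15/4) = -1871/6592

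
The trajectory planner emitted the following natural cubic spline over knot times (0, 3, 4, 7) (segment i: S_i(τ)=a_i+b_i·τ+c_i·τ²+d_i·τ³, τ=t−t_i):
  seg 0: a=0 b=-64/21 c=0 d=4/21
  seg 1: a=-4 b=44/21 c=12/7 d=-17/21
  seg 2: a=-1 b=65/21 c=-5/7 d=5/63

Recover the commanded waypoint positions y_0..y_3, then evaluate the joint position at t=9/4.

y_0=0 y_1=-4 y_2=-1 y_3=4
S(9/4) = -75/16

y_0 = S_0(0) = a_0 = 0
y_1 = S_1(0) = a_1 = -4
y_2 = S_2(0) = a_2 = -1
y_3 = S_2(3) = 4
t_q=9/4 is in segment 0 (τ=9/4); S_0(τ)=-75/16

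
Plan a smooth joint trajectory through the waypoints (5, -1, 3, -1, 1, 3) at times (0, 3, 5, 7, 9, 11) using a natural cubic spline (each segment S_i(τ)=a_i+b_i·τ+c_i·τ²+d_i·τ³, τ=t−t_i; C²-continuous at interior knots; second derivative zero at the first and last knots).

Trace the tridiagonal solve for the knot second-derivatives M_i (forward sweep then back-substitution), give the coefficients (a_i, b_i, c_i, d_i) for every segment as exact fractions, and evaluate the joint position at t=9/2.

  seg 0: a=5 b=-974/265 c=0 d=148/795
  seg 1: a=-1 b=358/265 c=444/265 d=-179/265
  seg 2: a=3 b=-14/265 c=-126/53 d=186/265
  seg 3: a=-1 b=-302/265 c=486/265 d=-81/212
  seg 4: a=1 b=427/265 c=-243/530 d=81/1060
S(9/2) = 1067/424

Δ: Δ0=-2, Δ1=2, Δ2=-2, Δ3=1, Δ4=1
row 1: diag=10, rhs=24; c'=1/5, d'=12/5
row 2: denom=8−2·1/5=38/5; d'=(-24−2·12/5)/(38/5)=-72/19
row 3: denom=8−2·5/19=142/19; d'=(18−2·-72/19)/(142/19)=243/71
row 4: denom=8−2·19/71=530/71; d'=(0−2·243/71)/(530/71)=-243/265
back: M4=-243/265
back: M3=243/71−19/71·-243/265=972/265
back: M2=-72/19−5/19·972/265=-252/53
back: M1=12/5−1/5·-252/53=888/265
M: M0=0, M1=888/265, M2=-252/53, M3=972/265, M4=-243/265, M5=0
seg 0: a=5, c=M0/2=0, d=(M1−M0)/(6·3)=148/795, b=Δ0−h0·(2M0+M1)/6=-974/265
seg 1: a=-1, c=M1/2=444/265, d=(M2−M1)/(6·2)=-179/265, b=Δ1−h1·(2M1+M2)/6=358/265
seg 2: a=3, c=M2/2=-126/53, d=(M3−M2)/(6·2)=186/265, b=Δ2−h2·(2M2+M3)/6=-14/265
seg 3: a=-1, c=M3/2=486/265, d=(M4−M3)/(6·2)=-81/212, b=Δ3−h3·(2M3+M4)/6=-302/265
seg 4: a=1, c=M4/2=-243/530, d=(M5−M4)/(6·2)=81/1060, b=Δ4−h4·(2M4+M5)/6=427/265
t_q=9/2 → seg 1, τ=3/2; S=-1+358/265·τ+444/265·τ²+-179/265·τ³=1067/424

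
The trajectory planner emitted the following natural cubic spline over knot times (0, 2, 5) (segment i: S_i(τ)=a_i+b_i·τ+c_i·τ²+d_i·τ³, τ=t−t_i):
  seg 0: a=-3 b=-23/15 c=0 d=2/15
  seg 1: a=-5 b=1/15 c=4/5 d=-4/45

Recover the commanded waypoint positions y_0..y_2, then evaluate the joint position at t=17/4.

y_0=-3 y_1=-5 y_2=0
S(17/4) = -29/16

y_0 = S_0(0) = a_0 = -3
y_1 = S_1(0) = a_1 = -5
y_2 = S_1(3) = 0
t_q=17/4 is in segment 1 (τ=9/4); S_1(τ)=-29/16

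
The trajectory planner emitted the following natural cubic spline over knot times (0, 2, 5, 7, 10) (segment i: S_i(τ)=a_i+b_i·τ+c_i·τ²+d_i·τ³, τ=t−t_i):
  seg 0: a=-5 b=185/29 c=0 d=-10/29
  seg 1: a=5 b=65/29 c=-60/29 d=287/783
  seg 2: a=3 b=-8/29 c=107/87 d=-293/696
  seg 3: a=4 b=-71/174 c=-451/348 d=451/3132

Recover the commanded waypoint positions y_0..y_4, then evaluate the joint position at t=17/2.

y_0 = S_0(0) = a_0 = -5
y_1 = S_1(0) = a_1 = 5
y_2 = S_2(0) = a_2 = 3
y_3 = S_3(0) = a_3 = 4
y_4 = S_3(3) = -5
t_q=17/2 is in segment 3 (τ=3/2); S_3(τ)=889/928

y_0=-5 y_1=5 y_2=3 y_3=4 y_4=-5
S(17/2) = 889/928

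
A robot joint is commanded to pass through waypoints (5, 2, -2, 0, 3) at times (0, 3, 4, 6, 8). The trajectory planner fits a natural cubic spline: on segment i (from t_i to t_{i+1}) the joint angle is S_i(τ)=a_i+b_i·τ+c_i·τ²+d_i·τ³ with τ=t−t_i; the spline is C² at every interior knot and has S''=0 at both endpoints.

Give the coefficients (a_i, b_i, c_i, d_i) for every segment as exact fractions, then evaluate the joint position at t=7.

  seg 0: a=5 b=169/344 c=0 d=-57/344
  seg 1: a=2 b=-685/172 c=-513/344 d=507/344
  seg 2: a=-2 b=-875/344 c=126/43 d=-797/1376
  seg 3: a=0 b=383/172 c=-375/688 d=125/1376
S(7) = 2439/1376

Δ: Δ0=-1, Δ1=-4, Δ2=1, Δ3=3/2
row 1: diag=8, rhs=-18; c'=1/8, d'=-9/4
row 2: denom=6−1·1/8=47/8; d'=(30−1·-9/4)/(47/8)=258/47
row 3: denom=8−2·16/47=344/47; d'=(3−2·258/47)/(344/47)=-375/344
back: M3=-375/344
back: M2=258/47−16/47·-375/344=252/43
back: M1=-9/4−1/8·252/43=-513/172
M: M0=0, M1=-513/172, M2=252/43, M3=-375/344, M4=0
seg 0: a=5, c=M0/2=0, d=(M1−M0)/(6·3)=-57/344, b=Δ0−h0·(2M0+M1)/6=169/344
seg 1: a=2, c=M1/2=-513/344, d=(M2−M1)/(6·1)=507/344, b=Δ1−h1·(2M1+M2)/6=-685/172
seg 2: a=-2, c=M2/2=126/43, d=(M3−M2)/(6·2)=-797/1376, b=Δ2−h2·(2M2+M3)/6=-875/344
seg 3: a=0, c=M3/2=-375/688, d=(M4−M3)/(6·2)=125/1376, b=Δ3−h3·(2M3+M4)/6=383/172
t_q=7 → seg 3, τ=1; S=0+383/172·τ+-375/688·τ²+125/1376·τ³=2439/1376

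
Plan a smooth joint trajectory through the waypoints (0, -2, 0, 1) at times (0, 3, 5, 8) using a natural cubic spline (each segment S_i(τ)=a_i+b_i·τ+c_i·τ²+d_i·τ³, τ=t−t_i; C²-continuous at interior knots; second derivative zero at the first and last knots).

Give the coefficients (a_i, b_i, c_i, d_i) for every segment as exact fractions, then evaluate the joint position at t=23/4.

  seg 0: a=0 b=-59/48 c=0 d=1/16
  seg 1: a=-2 b=11/24 c=9/16 d=-7/48
  seg 2: a=0 b=23/24 c=-5/16 d=5/144
S(23/4) = 571/1024

Δ: Δ0=-2/3, Δ1=1, Δ2=1/3
row 1: diag=10, rhs=10; c'=1/5, d'=1
row 2: denom=10−2·1/5=48/5; d'=(-4−2·1)/(48/5)=-5/8
back: M2=-5/8
back: M1=1−1/5·-5/8=9/8
M: M0=0, M1=9/8, M2=-5/8, M3=0
seg 0: a=0, c=M0/2=0, d=(M1−M0)/(6·3)=1/16, b=Δ0−h0·(2M0+M1)/6=-59/48
seg 1: a=-2, c=M1/2=9/16, d=(M2−M1)/(6·2)=-7/48, b=Δ1−h1·(2M1+M2)/6=11/24
seg 2: a=0, c=M2/2=-5/16, d=(M3−M2)/(6·3)=5/144, b=Δ2−h2·(2M2+M3)/6=23/24
t_q=23/4 → seg 2, τ=3/4; S=0+23/24·τ+-5/16·τ²+5/144·τ³=571/1024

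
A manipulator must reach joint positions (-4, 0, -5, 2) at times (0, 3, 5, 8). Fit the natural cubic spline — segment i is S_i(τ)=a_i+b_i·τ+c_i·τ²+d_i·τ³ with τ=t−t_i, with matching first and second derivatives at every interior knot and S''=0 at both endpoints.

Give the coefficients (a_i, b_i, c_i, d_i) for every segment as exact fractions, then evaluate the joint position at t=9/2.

Δ: Δ0=4/3, Δ1=-5/2, Δ2=7/3
row 1: diag=10, rhs=-23; c'=1/5, d'=-23/10
row 2: denom=10−2·1/5=48/5; d'=(29−2·-23/10)/(48/5)=7/2
back: M2=7/2
back: M1=-23/10−1/5·7/2=-3
M: M0=0, M1=-3, M2=7/2, M3=0
seg 0: a=-4, c=M0/2=0, d=(M1−M0)/(6·3)=-1/6, b=Δ0−h0·(2M0+M1)/6=17/6
seg 1: a=0, c=M1/2=-3/2, d=(M2−M1)/(6·2)=13/24, b=Δ1−h1·(2M1+M2)/6=-5/3
seg 2: a=-5, c=M2/2=7/4, d=(M3−M2)/(6·3)=-7/36, b=Δ2−h2·(2M2+M3)/6=-7/6
t_q=9/2 → seg 1, τ=3/2; S=0+-5/3·τ+-3/2·τ²+13/24·τ³=-259/64

  seg 0: a=-4 b=17/6 c=0 d=-1/6
  seg 1: a=0 b=-5/3 c=-3/2 d=13/24
  seg 2: a=-5 b=-7/6 c=7/4 d=-7/36
S(9/2) = -259/64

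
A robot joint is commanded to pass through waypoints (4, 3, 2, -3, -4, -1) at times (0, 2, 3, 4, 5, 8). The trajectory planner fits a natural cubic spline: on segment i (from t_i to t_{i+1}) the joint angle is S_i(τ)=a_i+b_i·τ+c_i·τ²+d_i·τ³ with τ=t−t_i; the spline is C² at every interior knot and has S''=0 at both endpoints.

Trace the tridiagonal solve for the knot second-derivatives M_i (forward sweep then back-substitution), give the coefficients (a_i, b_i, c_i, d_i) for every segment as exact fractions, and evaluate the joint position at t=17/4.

Δ: Δ0=-1/2, Δ1=-1, Δ2=-5, Δ3=-1, Δ4=1
row 1: diag=6, rhs=-3; c'=1/6, d'=-1/2
row 2: denom=4−1·1/6=23/6; d'=(-24−1·-1/2)/(23/6)=-141/23
row 3: denom=4−1·6/23=86/23; d'=(24−1·-141/23)/(86/23)=693/86
row 4: denom=8−1·23/86=665/86; d'=(12−1·693/86)/(665/86)=339/665
back: M4=339/665
back: M3=693/86−23/86·339/665=5268/665
back: M2=-141/23−6/23·5268/665=-5451/665
back: M1=-1/2−1/6·-5451/665=576/665
M: M0=0, M1=576/665, M2=-5451/665, M3=5268/665, M4=339/665, M5=0
seg 0: a=4, c=M0/2=0, d=(M1−M0)/(6·2)=48/665, b=Δ0−h0·(2M0+M1)/6=-1049/1330
seg 1: a=3, c=M1/2=288/665, d=(M2−M1)/(6·1)=-287/190, b=Δ1−h1·(2M1+M2)/6=103/1330
seg 2: a=2, c=M2/2=-5451/1330, d=(M3−M2)/(6·1)=3573/1330, b=Δ2−h2·(2M2+M3)/6=-2386/665
seg 3: a=-3, c=M3/2=2634/665, d=(M4−M3)/(6·1)=-1643/1330, b=Δ3−h3·(2M3+M4)/6=-991/266
seg 4: a=-4, c=M4/2=339/1330, d=(M5−M4)/(6·3)=-113/3990, b=Δ4−h4·(2M4+M5)/6=326/665
t_q=17/4 → seg 3, τ=1/4; S=-3+-991/266·τ+2634/665·τ²+-1643/1330·τ³=-315211/85120

  seg 0: a=4 b=-1049/1330 c=0 d=48/665
  seg 1: a=3 b=103/1330 c=288/665 d=-287/190
  seg 2: a=2 b=-2386/665 c=-5451/1330 d=3573/1330
  seg 3: a=-3 b=-991/266 c=2634/665 d=-1643/1330
  seg 4: a=-4 b=326/665 c=339/1330 d=-113/3990
S(17/4) = -315211/85120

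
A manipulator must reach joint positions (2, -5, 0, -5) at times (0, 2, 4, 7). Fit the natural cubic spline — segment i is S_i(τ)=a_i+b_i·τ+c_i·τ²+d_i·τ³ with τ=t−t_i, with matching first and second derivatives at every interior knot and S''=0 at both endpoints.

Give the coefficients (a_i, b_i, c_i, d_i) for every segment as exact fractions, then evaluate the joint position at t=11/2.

  seg 0: a=2 b=-302/57 c=0 d=205/456
  seg 1: a=-5 b=11/114 c=205/76 d=-341/456
  seg 2: a=0 b=109/57 c=-34/19 d=34/171
S(11/2) = -37/76

Δ: Δ0=-7/2, Δ1=5/2, Δ2=-5/3
row 1: diag=8, rhs=36; c'=1/4, d'=9/2
row 2: denom=10−2·1/4=19/2; d'=(-25−2·9/2)/(19/2)=-68/19
back: M2=-68/19
back: M1=9/2−1/4·-68/19=205/38
M: M0=0, M1=205/38, M2=-68/19, M3=0
seg 0: a=2, c=M0/2=0, d=(M1−M0)/(6·2)=205/456, b=Δ0−h0·(2M0+M1)/6=-302/57
seg 1: a=-5, c=M1/2=205/76, d=(M2−M1)/(6·2)=-341/456, b=Δ1−h1·(2M1+M2)/6=11/114
seg 2: a=0, c=M2/2=-34/19, d=(M3−M2)/(6·3)=34/171, b=Δ2−h2·(2M2+M3)/6=109/57
t_q=11/2 → seg 2, τ=3/2; S=0+109/57·τ+-34/19·τ²+34/171·τ³=-37/76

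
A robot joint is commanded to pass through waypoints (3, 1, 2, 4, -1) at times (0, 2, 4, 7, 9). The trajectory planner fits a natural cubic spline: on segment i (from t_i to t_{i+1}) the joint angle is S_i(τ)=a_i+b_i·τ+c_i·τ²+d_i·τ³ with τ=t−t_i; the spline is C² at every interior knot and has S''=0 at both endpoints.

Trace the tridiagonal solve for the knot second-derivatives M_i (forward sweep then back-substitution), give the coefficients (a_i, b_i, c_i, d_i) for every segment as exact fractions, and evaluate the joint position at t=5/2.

Δ: Δ0=-1, Δ1=1/2, Δ2=2/3, Δ3=-5/2
row 1: diag=8, rhs=9; c'=1/4, d'=9/8
row 2: denom=10−2·1/4=19/2; d'=(1−2·9/8)/(19/2)=-5/38
row 3: denom=10−3·6/19=172/19; d'=(-19−3·-5/38)/(172/19)=-707/344
back: M3=-707/344
back: M2=-5/38−6/19·-707/344=89/172
back: M1=9/8−1/4·89/172=685/688
M: M0=0, M1=685/688, M2=89/172, M3=-707/344, M4=0
seg 0: a=3, c=M0/2=0, d=(M1−M0)/(6·2)=685/8256, b=Δ0−h0·(2M0+M1)/6=-2749/2064
seg 1: a=1, c=M1/2=685/1376, d=(M2−M1)/(6·2)=-329/8256, b=Δ1−h1·(2M1+M2)/6=-347/1032
seg 2: a=2, c=M2/2=89/344, d=(M3−M2)/(6·3)=-295/2064, b=Δ2−h2·(2M2+M3)/6=2429/2064
seg 3: a=4, c=M3/2=-707/688, d=(M4−M3)/(6·2)=707/4128, b=Δ3−h3·(2M3+M4)/6=-583/516
t_q=5/2 → seg 1, τ=1/2; S=1+-347/1032·τ+685/1376·τ²+-329/8256·τ³=20945/22016

  seg 0: a=3 b=-2749/2064 c=0 d=685/8256
  seg 1: a=1 b=-347/1032 c=685/1376 d=-329/8256
  seg 2: a=2 b=2429/2064 c=89/344 d=-295/2064
  seg 3: a=4 b=-583/516 c=-707/688 d=707/4128
S(5/2) = 20945/22016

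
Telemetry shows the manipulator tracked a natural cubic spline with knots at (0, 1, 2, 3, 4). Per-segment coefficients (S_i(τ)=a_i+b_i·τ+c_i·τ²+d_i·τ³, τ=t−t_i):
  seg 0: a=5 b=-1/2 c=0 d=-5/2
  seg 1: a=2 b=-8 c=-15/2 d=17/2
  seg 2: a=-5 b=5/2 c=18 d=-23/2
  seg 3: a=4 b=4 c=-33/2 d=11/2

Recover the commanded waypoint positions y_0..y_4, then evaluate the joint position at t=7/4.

y_0=5 y_1=2 y_2=-5 y_3=4 y_4=-3
S(7/4) = -593/128

y_0 = S_0(0) = a_0 = 5
y_1 = S_1(0) = a_1 = 2
y_2 = S_2(0) = a_2 = -5
y_3 = S_3(0) = a_3 = 4
y_4 = S_3(1) = -3
t_q=7/4 is in segment 1 (τ=3/4); S_1(τ)=-593/128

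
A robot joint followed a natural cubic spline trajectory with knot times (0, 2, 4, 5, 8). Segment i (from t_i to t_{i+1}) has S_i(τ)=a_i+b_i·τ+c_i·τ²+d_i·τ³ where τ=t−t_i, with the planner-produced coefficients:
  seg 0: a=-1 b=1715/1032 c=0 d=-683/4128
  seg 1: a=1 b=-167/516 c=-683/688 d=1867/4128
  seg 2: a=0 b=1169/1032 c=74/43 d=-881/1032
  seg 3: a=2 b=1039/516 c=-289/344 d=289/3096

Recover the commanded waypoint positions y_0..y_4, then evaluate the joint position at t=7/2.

y_0=-1 y_1=1 y_2=0 y_3=2 y_4=3
S(7/2) = -2121/11008

y_0 = S_0(0) = a_0 = -1
y_1 = S_1(0) = a_1 = 1
y_2 = S_2(0) = a_2 = 0
y_3 = S_3(0) = a_3 = 2
y_4 = S_3(3) = 3
t_q=7/2 is in segment 1 (τ=3/2); S_1(τ)=-2121/11008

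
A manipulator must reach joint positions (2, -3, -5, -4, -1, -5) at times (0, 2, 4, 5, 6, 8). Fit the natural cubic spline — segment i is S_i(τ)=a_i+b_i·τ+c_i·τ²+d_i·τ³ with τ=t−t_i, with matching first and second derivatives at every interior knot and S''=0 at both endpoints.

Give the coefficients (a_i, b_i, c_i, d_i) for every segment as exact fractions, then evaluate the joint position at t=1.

  seg 0: a=2 b=-1345/482 c=0 d=35/482
  seg 1: a=-3 b=-925/482 c=105/241 d=23/1928
  seg 2: a=-5 b=-8/241 c=489/964 d=507/964
  seg 3: a=-4 b=2467/964 c=1005/482 d=-1585/964
  seg 4: a=-1 b=433/241 c=-2745/964 d=915/1928
S(1) = -173/241

Δ: Δ0=-5/2, Δ1=-1, Δ2=1, Δ3=3, Δ4=-2
row 1: diag=8, rhs=9; c'=1/4, d'=9/8
row 2: denom=6−2·1/4=11/2; d'=(12−2·9/8)/(11/2)=39/22
row 3: denom=4−1·2/11=42/11; d'=(12−1·39/22)/(42/11)=75/28
row 4: denom=6−1·11/42=241/42; d'=(-30−1·75/28)/(241/42)=-2745/482
back: M4=-2745/482
back: M3=75/28−11/42·-2745/482=1005/241
back: M2=39/22−2/11·1005/241=489/482
back: M1=9/8−1/4·489/482=210/241
M: M0=0, M1=210/241, M2=489/482, M3=1005/241, M4=-2745/482, M5=0
seg 0: a=2, c=M0/2=0, d=(M1−M0)/(6·2)=35/482, b=Δ0−h0·(2M0+M1)/6=-1345/482
seg 1: a=-3, c=M1/2=105/241, d=(M2−M1)/(6·2)=23/1928, b=Δ1−h1·(2M1+M2)/6=-925/482
seg 2: a=-5, c=M2/2=489/964, d=(M3−M2)/(6·1)=507/964, b=Δ2−h2·(2M2+M3)/6=-8/241
seg 3: a=-4, c=M3/2=1005/482, d=(M4−M3)/(6·1)=-1585/964, b=Δ3−h3·(2M3+M4)/6=2467/964
seg 4: a=-1, c=M4/2=-2745/964, d=(M5−M4)/(6·2)=915/1928, b=Δ4−h4·(2M4+M5)/6=433/241
t_q=1 → seg 0, τ=1; S=2+-1345/482·τ+0·τ²+35/482·τ³=-173/241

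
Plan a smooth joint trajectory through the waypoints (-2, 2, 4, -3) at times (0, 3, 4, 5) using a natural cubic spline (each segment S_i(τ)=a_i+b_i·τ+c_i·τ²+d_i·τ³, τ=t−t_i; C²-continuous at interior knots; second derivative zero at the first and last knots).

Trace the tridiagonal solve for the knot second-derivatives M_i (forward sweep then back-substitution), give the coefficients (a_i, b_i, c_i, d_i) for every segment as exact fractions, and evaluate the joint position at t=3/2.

Δ: Δ0=4/3, Δ1=2, Δ2=-7
row 1: diag=8, rhs=4; c'=1/8, d'=1/2
row 2: denom=4−1·1/8=31/8; d'=(-54−1·1/2)/(31/8)=-436/31
back: M2=-436/31
back: M1=1/2−1/8·-436/31=70/31
M: M0=0, M1=70/31, M2=-436/31, M3=0
seg 0: a=-2, c=M0/2=0, d=(M1−M0)/(6·3)=35/279, b=Δ0−h0·(2M0+M1)/6=19/93
seg 1: a=2, c=M1/2=35/31, d=(M2−M1)/(6·1)=-253/93, b=Δ1−h1·(2M1+M2)/6=334/93
seg 2: a=4, c=M2/2=-218/31, d=(M3−M2)/(6·1)=218/93, b=Δ2−h2·(2M2+M3)/6=-215/93
t_q=3/2 → seg 0, τ=3/2; S=-2+19/93·τ+0·τ²+35/279·τ³=-315/248

  seg 0: a=-2 b=19/93 c=0 d=35/279
  seg 1: a=2 b=334/93 c=35/31 d=-253/93
  seg 2: a=4 b=-215/93 c=-218/31 d=218/93
S(3/2) = -315/248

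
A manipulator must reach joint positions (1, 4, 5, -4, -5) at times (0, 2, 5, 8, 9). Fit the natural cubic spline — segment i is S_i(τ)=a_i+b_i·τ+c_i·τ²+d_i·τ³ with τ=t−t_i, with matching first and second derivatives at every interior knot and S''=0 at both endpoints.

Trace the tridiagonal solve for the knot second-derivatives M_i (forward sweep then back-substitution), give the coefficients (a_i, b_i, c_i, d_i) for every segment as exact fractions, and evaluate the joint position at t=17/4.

  seg 0: a=1 b=86/57 c=0 d=-1/456
  seg 1: a=4 b=169/114 c=-1/76 d=-253/2052
  seg 2: a=5 b=-439/228 c=-64/57 d=523/2052
  seg 3: a=-4 b=-203/114 c=89/76 d=-89/228
S(17/4) = 28525/4864

Δ: Δ0=3/2, Δ1=1/3, Δ2=-3, Δ3=-1
row 1: diag=10, rhs=-7; c'=3/10, d'=-7/10
row 2: denom=12−3·3/10=111/10; d'=(-20−3·-7/10)/(111/10)=-179/111
row 3: denom=8−3·10/37=266/37; d'=(12−3·-179/111)/(266/37)=89/38
back: M3=89/38
back: M2=-179/111−10/37·89/38=-128/57
back: M1=-7/10−3/10·-128/57=-1/38
M: M0=0, M1=-1/38, M2=-128/57, M3=89/38, M4=0
seg 0: a=1, c=M0/2=0, d=(M1−M0)/(6·2)=-1/456, b=Δ0−h0·(2M0+M1)/6=86/57
seg 1: a=4, c=M1/2=-1/76, d=(M2−M1)/(6·3)=-253/2052, b=Δ1−h1·(2M1+M2)/6=169/114
seg 2: a=5, c=M2/2=-64/57, d=(M3−M2)/(6·3)=523/2052, b=Δ2−h2·(2M2+M3)/6=-439/228
seg 3: a=-4, c=M3/2=89/76, d=(M4−M3)/(6·1)=-89/228, b=Δ3−h3·(2M3+M4)/6=-203/114
t_q=17/4 → seg 1, τ=9/4; S=4+169/114·τ+-1/76·τ²+-253/2052·τ³=28525/4864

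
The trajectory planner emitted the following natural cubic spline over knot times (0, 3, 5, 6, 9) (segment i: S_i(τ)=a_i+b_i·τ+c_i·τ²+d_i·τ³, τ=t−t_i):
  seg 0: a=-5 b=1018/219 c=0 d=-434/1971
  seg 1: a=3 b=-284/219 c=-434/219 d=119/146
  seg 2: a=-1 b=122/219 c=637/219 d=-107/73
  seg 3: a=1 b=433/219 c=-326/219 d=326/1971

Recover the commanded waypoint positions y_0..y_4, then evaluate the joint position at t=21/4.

y_0 = S_0(0) = a_0 = -5
y_1 = S_1(0) = a_1 = 3
y_2 = S_2(0) = a_2 = -1
y_3 = S_3(0) = a_3 = 1
y_4 = S_3(3) = -2
t_q=21/4 is in segment 2 (τ=1/4); S_2(τ)=-3279/4672

y_0=-5 y_1=3 y_2=-1 y_3=1 y_4=-2
S(21/4) = -3279/4672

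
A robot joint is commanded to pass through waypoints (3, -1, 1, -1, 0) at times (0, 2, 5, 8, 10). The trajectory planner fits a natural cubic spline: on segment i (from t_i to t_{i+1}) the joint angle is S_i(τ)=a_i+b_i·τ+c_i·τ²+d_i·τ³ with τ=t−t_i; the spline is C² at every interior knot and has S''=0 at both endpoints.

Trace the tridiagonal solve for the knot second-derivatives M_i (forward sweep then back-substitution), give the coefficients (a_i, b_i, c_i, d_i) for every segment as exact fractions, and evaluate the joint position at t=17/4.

Δ: Δ0=-2, Δ1=2/3, Δ2=-2/3, Δ3=1/2
row 1: diag=10, rhs=16; c'=3/10, d'=8/5
row 2: denom=12−3·3/10=111/10; d'=(-8−3·8/5)/(111/10)=-128/111
row 3: denom=10−3·10/37=340/37; d'=(7−3·-128/111)/(340/37)=387/340
back: M3=387/340
back: M2=-128/111−10/37·387/340=-149/102
back: M1=8/5−3/10·-149/102=693/340
M: M0=0, M1=693/340, M2=-149/102, M3=387/340, M4=0
seg 0: a=3, c=M0/2=0, d=(M1−M0)/(6·2)=231/1360, b=Δ0−h0·(2M0+M1)/6=-911/340
seg 1: a=-1, c=M1/2=693/680, d=(M2−M1)/(6·3)=-3569/18360, b=Δ1−h1·(2M1+M2)/6=-109/170
seg 2: a=1, c=M2/2=-149/204, d=(M3−M2)/(6·3)=2651/18360, b=Δ2−h2·(2M2+M3)/6=9/40
seg 3: a=-1, c=M3/2=387/680, d=(M4−M3)/(6·2)=-129/1360, b=Δ3−h3·(2M3+M4)/6=-22/85
t_q=17/4 → seg 1, τ=9/4; S=-1+-109/170·τ+693/680·τ²+-3569/18360·τ³=4373/8704

  seg 0: a=3 b=-911/340 c=0 d=231/1360
  seg 1: a=-1 b=-109/170 c=693/680 d=-3569/18360
  seg 2: a=1 b=9/40 c=-149/204 d=2651/18360
  seg 3: a=-1 b=-22/85 c=387/680 d=-129/1360
S(17/4) = 4373/8704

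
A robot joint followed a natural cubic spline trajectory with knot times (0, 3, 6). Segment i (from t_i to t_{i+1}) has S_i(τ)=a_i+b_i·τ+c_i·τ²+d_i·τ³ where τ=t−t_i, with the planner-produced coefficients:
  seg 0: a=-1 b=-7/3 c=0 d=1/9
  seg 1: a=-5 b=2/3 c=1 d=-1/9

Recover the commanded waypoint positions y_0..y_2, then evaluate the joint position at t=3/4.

y_0 = S_0(0) = a_0 = -1
y_1 = S_1(0) = a_1 = -5
y_2 = S_1(3) = 3
t_q=3/4 is in segment 0 (τ=3/4); S_0(τ)=-173/64

y_0=-1 y_1=-5 y_2=3
S(3/4) = -173/64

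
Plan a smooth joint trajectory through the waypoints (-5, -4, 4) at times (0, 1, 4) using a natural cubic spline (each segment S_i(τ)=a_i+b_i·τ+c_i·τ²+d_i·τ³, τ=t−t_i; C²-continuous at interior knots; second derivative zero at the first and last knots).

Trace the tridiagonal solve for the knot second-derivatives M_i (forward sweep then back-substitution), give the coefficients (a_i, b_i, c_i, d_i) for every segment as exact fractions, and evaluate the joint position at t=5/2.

Δ: Δ0=1, Δ1=8/3
row 1: diag=8, rhs=10; c'=3/8, d'=5/4
back: M1=5/4
M: M0=0, M1=5/4, M2=0
seg 0: a=-5, c=M0/2=0, d=(M1−M0)/(6·1)=5/24, b=Δ0−h0·(2M0+M1)/6=19/24
seg 1: a=-4, c=M1/2=5/8, d=(M2−M1)/(6·3)=-5/72, b=Δ1−h1·(2M1+M2)/6=17/12
t_q=5/2 → seg 1, τ=3/2; S=-4+17/12·τ+5/8·τ²+-5/72·τ³=-45/64

  seg 0: a=-5 b=19/24 c=0 d=5/24
  seg 1: a=-4 b=17/12 c=5/8 d=-5/72
S(5/2) = -45/64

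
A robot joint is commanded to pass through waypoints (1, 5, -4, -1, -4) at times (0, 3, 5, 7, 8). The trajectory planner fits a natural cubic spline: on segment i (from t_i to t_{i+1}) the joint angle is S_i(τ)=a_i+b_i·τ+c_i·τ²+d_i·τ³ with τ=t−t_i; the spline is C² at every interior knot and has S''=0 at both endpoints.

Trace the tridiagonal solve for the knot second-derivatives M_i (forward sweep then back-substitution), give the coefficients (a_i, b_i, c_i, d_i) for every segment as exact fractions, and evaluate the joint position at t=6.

  seg 0: a=1 b=23/6 c=0 d=-5/18
  seg 1: a=5 b=-11/3 c=-5/2 d=25/24
  seg 2: a=-4 b=-7/6 c=15/4 d=-29/24
  seg 3: a=-1 b=-2/3 c=-7/2 d=7/6
S(6) = -21/8

Δ: Δ0=4/3, Δ1=-9/2, Δ2=3/2, Δ3=-3
row 1: diag=10, rhs=-35; c'=1/5, d'=-7/2
row 2: denom=8−2·1/5=38/5; d'=(36−2·-7/2)/(38/5)=215/38
row 3: denom=6−2·5/19=104/19; d'=(-27−2·215/38)/(104/19)=-7
back: M3=-7
back: M2=215/38−5/19·-7=15/2
back: M1=-7/2−1/5·15/2=-5
M: M0=0, M1=-5, M2=15/2, M3=-7, M4=0
seg 0: a=1, c=M0/2=0, d=(M1−M0)/(6·3)=-5/18, b=Δ0−h0·(2M0+M1)/6=23/6
seg 1: a=5, c=M1/2=-5/2, d=(M2−M1)/(6·2)=25/24, b=Δ1−h1·(2M1+M2)/6=-11/3
seg 2: a=-4, c=M2/2=15/4, d=(M3−M2)/(6·2)=-29/24, b=Δ2−h2·(2M2+M3)/6=-7/6
seg 3: a=-1, c=M3/2=-7/2, d=(M4−M3)/(6·1)=7/6, b=Δ3−h3·(2M3+M4)/6=-2/3
t_q=6 → seg 2, τ=1; S=-4+-7/6·τ+15/4·τ²+-29/24·τ³=-21/8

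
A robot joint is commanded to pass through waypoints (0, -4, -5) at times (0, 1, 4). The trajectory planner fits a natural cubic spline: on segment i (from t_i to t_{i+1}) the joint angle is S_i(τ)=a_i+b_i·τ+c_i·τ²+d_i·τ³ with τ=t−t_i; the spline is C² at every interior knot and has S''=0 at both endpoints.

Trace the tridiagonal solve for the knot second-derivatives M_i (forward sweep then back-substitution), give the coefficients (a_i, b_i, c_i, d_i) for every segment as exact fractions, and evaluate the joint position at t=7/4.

  seg 0: a=0 b=-107/24 c=0 d=11/24
  seg 1: a=-4 b=-37/12 c=11/8 d=-11/72
S(7/4) = -2869/512

Δ: Δ0=-4, Δ1=-1/3
row 1: diag=8, rhs=22; c'=3/8, d'=11/4
back: M1=11/4
M: M0=0, M1=11/4, M2=0
seg 0: a=0, c=M0/2=0, d=(M1−M0)/(6·1)=11/24, b=Δ0−h0·(2M0+M1)/6=-107/24
seg 1: a=-4, c=M1/2=11/8, d=(M2−M1)/(6·3)=-11/72, b=Δ1−h1·(2M1+M2)/6=-37/12
t_q=7/4 → seg 1, τ=3/4; S=-4+-37/12·τ+11/8·τ²+-11/72·τ³=-2869/512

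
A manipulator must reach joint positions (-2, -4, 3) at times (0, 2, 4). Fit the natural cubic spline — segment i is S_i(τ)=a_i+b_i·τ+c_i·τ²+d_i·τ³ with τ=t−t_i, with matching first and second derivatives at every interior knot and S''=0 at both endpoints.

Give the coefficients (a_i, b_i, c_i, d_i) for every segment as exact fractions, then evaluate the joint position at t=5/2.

Δ: Δ0=-1, Δ1=7/2
row 1: diag=8, rhs=27; c'=1/4, d'=27/8
back: M1=27/8
M: M0=0, M1=27/8, M2=0
seg 0: a=-2, c=M0/2=0, d=(M1−M0)/(6·2)=9/32, b=Δ0−h0·(2M0+M1)/6=-17/8
seg 1: a=-4, c=M1/2=27/16, d=(M2−M1)/(6·2)=-9/32, b=Δ1−h1·(2M1+M2)/6=5/4
t_q=5/2 → seg 1, τ=1/2; S=-4+5/4·τ+27/16·τ²+-9/32·τ³=-765/256

  seg 0: a=-2 b=-17/8 c=0 d=9/32
  seg 1: a=-4 b=5/4 c=27/16 d=-9/32
S(5/2) = -765/256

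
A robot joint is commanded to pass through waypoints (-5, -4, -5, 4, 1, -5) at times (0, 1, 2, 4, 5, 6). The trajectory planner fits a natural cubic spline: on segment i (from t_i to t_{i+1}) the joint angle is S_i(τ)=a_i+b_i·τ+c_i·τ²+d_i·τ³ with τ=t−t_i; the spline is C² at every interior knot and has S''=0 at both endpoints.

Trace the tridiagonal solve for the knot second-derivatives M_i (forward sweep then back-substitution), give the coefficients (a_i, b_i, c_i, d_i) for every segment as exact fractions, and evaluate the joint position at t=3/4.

Δ: Δ0=1, Δ1=-1, Δ2=9/2, Δ3=-3, Δ4=-6
row 1: diag=4, rhs=-12; c'=1/4, d'=-3
row 2: denom=6−1·1/4=23/4; d'=(33−1·-3)/(23/4)=144/23
row 3: denom=6−2·8/23=122/23; d'=(-45−2·144/23)/(122/23)=-1323/122
row 4: denom=4−1·23/122=465/122; d'=(-18−1·-1323/122)/(465/122)=-291/155
back: M4=-291/155
back: M3=-1323/122−23/122·-291/155=-1626/155
back: M2=144/23−8/23·-1626/155=1536/155
back: M1=-3−1/4·1536/155=-849/155
M: M0=0, M1=-849/155, M2=1536/155, M3=-1626/155, M4=-291/155, M5=0
seg 0: a=-5, c=M0/2=0, d=(M1−M0)/(6·1)=-283/310, b=Δ0−h0·(2M0+M1)/6=593/310
seg 1: a=-4, c=M1/2=-849/310, d=(M2−M1)/(6·1)=159/62, b=Δ1−h1·(2M1+M2)/6=-128/155
seg 2: a=-5, c=M2/2=768/155, d=(M3−M2)/(6·2)=-17/10, b=Δ2−h2·(2M2+M3)/6=431/310
seg 3: a=4, c=M3/2=-813/155, d=(M4−M3)/(6·1)=89/62, b=Δ3−h3·(2M3+M4)/6=251/310
seg 4: a=1, c=M4/2=-291/310, d=(M5−M4)/(6·1)=97/310, b=Δ4−h4·(2M4+M5)/6=-833/155
t_q=3/4 → seg 0, τ=3/4; S=-5+593/310·τ+0·τ²+-283/310·τ³=-78377/19840

  seg 0: a=-5 b=593/310 c=0 d=-283/310
  seg 1: a=-4 b=-128/155 c=-849/310 d=159/62
  seg 2: a=-5 b=431/310 c=768/155 d=-17/10
  seg 3: a=4 b=251/310 c=-813/155 d=89/62
  seg 4: a=1 b=-833/155 c=-291/310 d=97/310
S(3/4) = -78377/19840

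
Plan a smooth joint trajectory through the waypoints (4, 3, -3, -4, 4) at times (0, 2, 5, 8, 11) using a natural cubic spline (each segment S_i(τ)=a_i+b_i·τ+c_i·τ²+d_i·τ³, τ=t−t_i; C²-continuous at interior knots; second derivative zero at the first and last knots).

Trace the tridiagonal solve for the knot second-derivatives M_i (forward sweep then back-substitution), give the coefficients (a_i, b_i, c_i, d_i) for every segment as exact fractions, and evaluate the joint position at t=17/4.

  seg 0: a=4 b=-25/207 c=0 d=-157/1656
  seg 1: a=3 b=-521/414 c=-157/276 d=799/7452
  seg 2: a=-3 b=-1471/828 c=82/207 d=211/7452
  seg 3: a=-4 b=565/414 c=539/828 d=-539/7452
S(17/4) = -8773/5888

Δ: Δ0=-1/2, Δ1=-2, Δ2=-1/3, Δ3=8/3
row 1: diag=10, rhs=-9; c'=3/10, d'=-9/10
row 2: denom=12−3·3/10=111/10; d'=(10−3·-9/10)/(111/10)=127/111
row 3: denom=12−3·10/37=414/37; d'=(18−3·127/111)/(414/37)=539/414
back: M3=539/414
back: M2=127/111−10/37·539/414=164/207
back: M1=-9/10−3/10·164/207=-157/138
M: M0=0, M1=-157/138, M2=164/207, M3=539/414, M4=0
seg 0: a=4, c=M0/2=0, d=(M1−M0)/(6·2)=-157/1656, b=Δ0−h0·(2M0+M1)/6=-25/207
seg 1: a=3, c=M1/2=-157/276, d=(M2−M1)/(6·3)=799/7452, b=Δ1−h1·(2M1+M2)/6=-521/414
seg 2: a=-3, c=M2/2=82/207, d=(M3−M2)/(6·3)=211/7452, b=Δ2−h2·(2M2+M3)/6=-1471/828
seg 3: a=-4, c=M3/2=539/828, d=(M4−M3)/(6·3)=-539/7452, b=Δ3−h3·(2M3+M4)/6=565/414
t_q=17/4 → seg 1, τ=9/4; S=3+-521/414·τ+-157/276·τ²+799/7452·τ³=-8773/5888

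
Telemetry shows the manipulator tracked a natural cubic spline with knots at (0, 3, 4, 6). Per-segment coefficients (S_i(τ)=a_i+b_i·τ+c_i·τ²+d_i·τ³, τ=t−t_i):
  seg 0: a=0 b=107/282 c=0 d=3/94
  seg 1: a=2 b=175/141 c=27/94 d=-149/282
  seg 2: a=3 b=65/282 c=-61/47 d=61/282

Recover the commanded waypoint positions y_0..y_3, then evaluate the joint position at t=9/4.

y_0 = S_0(0) = a_0 = 0
y_1 = S_1(0) = a_1 = 2
y_2 = S_2(0) = a_2 = 3
y_3 = S_2(2) = 0
t_q=9/4 is in segment 0 (τ=9/4); S_0(τ)=7323/6016

y_0=0 y_1=2 y_2=3 y_3=0
S(9/4) = 7323/6016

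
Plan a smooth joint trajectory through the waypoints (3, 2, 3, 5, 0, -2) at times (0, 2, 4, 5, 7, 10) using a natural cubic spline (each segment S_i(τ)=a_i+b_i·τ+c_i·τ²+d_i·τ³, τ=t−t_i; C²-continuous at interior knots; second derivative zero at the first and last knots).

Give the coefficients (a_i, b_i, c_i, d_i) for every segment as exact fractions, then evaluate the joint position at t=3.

  seg 0: a=3 b=-985/1788 c=0 d=91/7152
  seg 1: a=2 b=-178/447 c=91/1192 d=1333/7152
  seg 2: a=3 b=3833/1788 c=178/149 d=-2393/1788
  seg 3: a=5 b=463/894 c=-1681/596 d=2345/3576
  seg 4: a=0 b=-1294/447 c=166/149 d=-166/1341
S(3) = 4445/2384

Δ: Δ0=-1/2, Δ1=1/2, Δ2=2, Δ3=-5/2, Δ4=-2/3
row 1: diag=8, rhs=6; c'=1/4, d'=3/4
row 2: denom=6−2·1/4=11/2; d'=(9−2·3/4)/(11/2)=15/11
row 3: denom=6−1·2/11=64/11; d'=(-27−1·15/11)/(64/11)=-39/8
row 4: denom=10−2·11/32=149/16; d'=(11−2·-39/8)/(149/16)=332/149
back: M4=332/149
back: M3=-39/8−11/32·332/149=-1681/298
back: M2=15/11−2/11·-1681/298=356/149
back: M1=3/4−1/4·356/149=91/596
M: M0=0, M1=91/596, M2=356/149, M3=-1681/298, M4=332/149, M5=0
seg 0: a=3, c=M0/2=0, d=(M1−M0)/(6·2)=91/7152, b=Δ0−h0·(2M0+M1)/6=-985/1788
seg 1: a=2, c=M1/2=91/1192, d=(M2−M1)/(6·2)=1333/7152, b=Δ1−h1·(2M1+M2)/6=-178/447
seg 2: a=3, c=M2/2=178/149, d=(M3−M2)/(6·1)=-2393/1788, b=Δ2−h2·(2M2+M3)/6=3833/1788
seg 3: a=5, c=M3/2=-1681/596, d=(M4−M3)/(6·2)=2345/3576, b=Δ3−h3·(2M3+M4)/6=463/894
seg 4: a=0, c=M4/2=166/149, d=(M5−M4)/(6·3)=-166/1341, b=Δ4−h4·(2M4+M5)/6=-1294/447
t_q=3 → seg 1, τ=1; S=2+-178/447·τ+91/1192·τ²+1333/7152·τ³=4445/2384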